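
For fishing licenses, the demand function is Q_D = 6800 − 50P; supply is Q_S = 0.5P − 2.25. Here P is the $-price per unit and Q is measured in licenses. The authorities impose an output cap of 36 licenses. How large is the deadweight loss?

In inverse form: demand P = 136 − 0.02Q, supply P = 4.5 + 2Q.
Competitive equilibrium: 136 − 0.02Q = 4.5 + 2Q → Q* = 65.099, P* = 134.698.
At Q = 36: demand price = 136 − 0.02·36 = 135.28; supply price = 4.5 + 2·36 = 76.5.
ΔQ = 65.099 − 36 = 29.099; wedge = 135.28 − 76.5 = 58.78.
Deadweight loss = ½ × 29.099 × 58.78 = $855.22.

$855.22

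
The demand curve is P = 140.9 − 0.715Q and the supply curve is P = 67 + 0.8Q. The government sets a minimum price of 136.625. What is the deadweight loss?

Competitive equilibrium: 140.9 − 0.715Q = 67 + 0.8Q → Q* = 48.7789, P* = 106.0231.
At the floor P = 136.625, quantity demanded = (140.9 − 136.625)/0.715 = 5.979.
Sellers' marginal cost at Q' = 5.979: 67 + 0.8·5.979 = 71.7832.
ΔQ = 48.7789 − 5.979 = 42.7999; wedge = 136.625 − 71.7832 = 64.8418.
Deadweight loss = ½ × 42.7999 × 64.8418 = 1387.61.

1387.61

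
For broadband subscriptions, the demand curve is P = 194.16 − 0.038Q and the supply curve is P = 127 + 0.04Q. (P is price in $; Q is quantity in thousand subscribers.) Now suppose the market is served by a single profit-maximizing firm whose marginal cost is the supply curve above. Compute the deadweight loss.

$3102.76 thousand

Competitive equilibrium: 194.16 − 0.038Q = 127 + 0.04Q → Q* = 861.0256, P* = 161.441.
Marginal revenue: MR = 194.16 − 0.076Q. Set MR = MC: 194.16 − 0.076Q = 127 + 0.04Q → Q_m = 578.9655.
Price P_m = 194.16 − 0.038·578.9655 = 172.1593; MC(Q_m) = 127 + 0.04·578.9655 = 150.1586.
Competitive Q* = 861.0256, so ΔQ = 282.0601; wedge = 172.1593 − 150.1586 = 22.0007.
Deadweight loss = ½ × 282.0601 × 22.0007 = $3102.76 thousand.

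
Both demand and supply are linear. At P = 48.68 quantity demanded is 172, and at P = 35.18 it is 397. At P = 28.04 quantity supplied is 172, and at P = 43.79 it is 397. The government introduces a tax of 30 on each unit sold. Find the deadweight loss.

Demand slope = (35.18 − 48.68)/(397 − 172) = −0.06, so P = 59 − 0.06Q.
Supply slope = (43.79 − 28.04)/(397 − 172) = 0.07, so P = 16 + 0.07Q.
Competitive equilibrium: 59 − 0.06Q = 16 + 0.07Q → Q* = 330.7692, P* = 39.1538.
With the tax, the buyer price exceeds the seller price by 30: (59 − 0.06Q) − (16 + 0.07Q) = 30 → Q' = 100.
ΔQ = 330.7692 − 100 = 230.7692; the wedge equals the tax, 30.
The triangle = ½ × 230.7692 × 30 = 3461.54.

3461.54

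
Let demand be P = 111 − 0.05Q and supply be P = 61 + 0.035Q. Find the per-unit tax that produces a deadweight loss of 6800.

Competitive equilibrium: 111 − 0.05Q = 61 + 0.035Q → Q* = 588.2353, P* = 81.5882.
A tax t gives ΔQ = t/0.085 and wedge t, so DWL = t²/0.17.
t²/0.17 = 6800 → t² = 1156 → t = 34.

34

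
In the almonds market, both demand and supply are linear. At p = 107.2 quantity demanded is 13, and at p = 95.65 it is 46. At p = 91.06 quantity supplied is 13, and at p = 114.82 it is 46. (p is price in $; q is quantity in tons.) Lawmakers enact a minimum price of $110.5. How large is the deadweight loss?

$321.47

Demand slope = (95.65 − 107.2)/(46 − 13) = −0.35, so p = 111.75 − 0.35q.
Supply slope = (114.82 − 91.06)/(46 − 13) = 0.72, so p = 81.7 + 0.72q.
Competitive equilibrium: 111.75 − 0.35q = 81.7 + 0.72q → q* = 28.0841, p* = 101.9206.
At the floor p = 110.5, quantity demanded = (111.75 − 110.5)/0.35 = 3.5714.
Sellers' marginal cost at q' = 3.5714: 81.7 + 0.72·3.5714 = 84.2714.
Δq = 28.0841 − 3.5714 = 24.5127; wedge = 110.5 − 84.2714 = 26.2286.
The triangle = ½ × 24.5127 × 26.2286 = $321.47.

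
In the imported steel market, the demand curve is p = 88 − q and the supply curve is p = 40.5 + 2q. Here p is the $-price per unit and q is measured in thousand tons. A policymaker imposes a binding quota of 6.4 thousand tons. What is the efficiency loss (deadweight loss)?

Competitive equilibrium: 88 − q = 40.5 + 2q → q* = 15.8333, p* = 72.1667.
At q = 6.4: demand price = 88 − 1·6.4 = 81.6; supply price = 40.5 + 2·6.4 = 53.3.
Δq = 15.8333 − 6.4 = 9.4333; wedge = 81.6 − 53.3 = 28.3.
Welfare loss = ½ × 9.4333 × 28.3 = $133.48 thousand.

$133.48 thousand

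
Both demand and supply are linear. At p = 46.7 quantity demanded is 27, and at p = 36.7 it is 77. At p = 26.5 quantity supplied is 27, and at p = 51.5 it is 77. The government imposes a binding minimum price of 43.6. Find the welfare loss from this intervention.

62.44

Demand slope = (36.7 − 46.7)/(77 − 27) = −0.2, so p = 52.1 − 0.2q.
Supply slope = (51.5 − 26.5)/(77 − 27) = 0.5, so p = 13 + 0.5q.
Competitive equilibrium: 52.1 − 0.2q = 13 + 0.5q → q* = 55.8571, p* = 40.9286.
At the floor p = 43.6, quantity demanded = (52.1 − 43.6)/0.2 = 42.5.
Sellers' marginal cost at q' = 42.5: 13 + 0.5·42.5 = 34.25.
Δq = 55.8571 − 42.5 = 13.3571; wedge = 43.6 − 34.25 = 9.35.
Deadweight loss = ½ × 13.3571 × 9.35 = 62.44.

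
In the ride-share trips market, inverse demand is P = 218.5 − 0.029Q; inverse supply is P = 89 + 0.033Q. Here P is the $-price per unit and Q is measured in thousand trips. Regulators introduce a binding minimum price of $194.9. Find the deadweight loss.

$50387.78 thousand

Competitive equilibrium: 218.5 − 0.029Q = 89 + 0.033Q → Q* = 2088.70968, P* = 157.92742.
At the floor P = 194.9, quantity demanded = (218.5 − 194.9)/0.029 = 813.7931.
Sellers' marginal cost at Q' = 813.7931: 89 + 0.033·813.7931 = 115.85517.
ΔQ = 2088.70968 − 813.7931 = 1274.91658; wedge = 194.9 − 115.85517 = 79.04483.
Deadweight loss = ½ × 1274.91658 × 79.04483 = $50387.78 thousand.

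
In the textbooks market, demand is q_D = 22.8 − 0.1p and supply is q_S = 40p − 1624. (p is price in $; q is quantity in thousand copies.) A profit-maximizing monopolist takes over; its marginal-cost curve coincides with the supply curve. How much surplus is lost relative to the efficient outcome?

$436.80 thousand

In inverse form: demand p = 228 − 10q, supply p = 40.6 + 0.025q.
Competitive equilibrium: 228 − 10q = 40.6 + 0.025q → q* = 18.6933, p* = 41.0673.
Marginal revenue: MR = 228 − 20q. Set MR = MC: 228 − 20q = 40.6 + 0.025q → q_m = 9.3583.
Price p_m = 228 − 10·9.3583 = 134.417; MC(q_m) = 40.6 + 0.025·9.3583 = 40.834.
Competitive q* = 18.6933, so Δq = 9.335; wedge = 134.417 − 40.834 = 93.583.
Deadweight loss = ½ × 9.335 × 93.583 = $436.80 thousand.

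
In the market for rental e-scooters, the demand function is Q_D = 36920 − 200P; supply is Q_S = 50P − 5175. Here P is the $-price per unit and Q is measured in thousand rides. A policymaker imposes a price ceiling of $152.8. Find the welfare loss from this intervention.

$7585.51 thousand

In inverse form: demand P = 184.6 − 0.005Q, supply P = 103.5 + 0.02Q.
Competitive equilibrium: 184.6 − 0.005Q = 103.5 + 0.02Q → Q* = 3244, P* = 168.38.
At the ceiling P = 152.8, quantity supplied = (152.8 − 103.5)/0.02 = 2465.
Willingness to pay at Q' = 2465: 184.6 − 0.005·2465 = 172.275.
ΔQ = 3244 − 2465 = 779; wedge = 172.275 − 152.8 = 19.475.
The triangle = ½ × 779 × 19.475 = $7585.51 thousand.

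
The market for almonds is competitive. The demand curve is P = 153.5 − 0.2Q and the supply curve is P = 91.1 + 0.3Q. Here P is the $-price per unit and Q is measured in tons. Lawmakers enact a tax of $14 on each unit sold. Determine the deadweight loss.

$196

Competitive equilibrium: 153.5 − 0.2Q = 91.1 + 0.3Q → Q* = 124.8, P* = 128.54.
With the tax, the buyer price exceeds the seller price by 14: (153.5 − 0.2Q) − (91.1 + 0.3Q) = 14 → Q' = 96.8.
ΔQ = 124.8 − 96.8 = 28; the wedge equals the tax, 14.
The triangle = ½ × 28 × 14 = $196.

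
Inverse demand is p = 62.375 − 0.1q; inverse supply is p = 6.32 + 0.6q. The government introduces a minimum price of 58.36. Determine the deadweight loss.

Competitive equilibrium: 62.375 − 0.1q = 6.32 + 0.6q → q* = 80.0786, p* = 54.3671.
At the floor p = 58.36, quantity demanded = (62.375 − 58.36)/0.1 = 40.15.
Sellers' marginal cost at q' = 40.15: 6.32 + 0.6·40.15 = 30.41.
Δq = 80.0786 − 40.15 = 39.9286; wedge = 58.36 − 30.41 = 27.95.
Deadweight loss = ½ × 39.9286 × 27.95 = 558.

558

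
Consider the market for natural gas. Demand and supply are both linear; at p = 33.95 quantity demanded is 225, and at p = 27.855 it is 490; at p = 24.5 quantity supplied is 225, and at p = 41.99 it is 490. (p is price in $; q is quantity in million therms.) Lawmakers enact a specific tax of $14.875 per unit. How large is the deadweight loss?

Demand slope = (27.855 − 33.95)/(490 − 225) = −0.023, so p = 39.125 − 0.023q.
Supply slope = (41.99 − 24.5)/(490 − 225) = 0.066, so p = 9.65 + 0.066q.
Competitive equilibrium: 39.125 − 0.023q = 9.65 + 0.066q → q* = 331.1798, p* = 31.5079.
With the tax, the buyer price exceeds the seller price by 14.875: (39.125 − 0.023q) − (9.65 + 0.066q) = 14.875 → q' = 164.0449.
Δq = 331.1798 − 164.0449 = 167.1349; the wedge equals the tax, 14.875.
Deadweight loss = ½ × 167.1349 × 14.875 = $1243.07 million.

$1243.07 million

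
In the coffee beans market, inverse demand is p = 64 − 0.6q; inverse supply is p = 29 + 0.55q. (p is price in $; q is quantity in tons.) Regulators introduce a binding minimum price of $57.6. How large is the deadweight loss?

Competitive equilibrium: 64 − 0.6q = 29 + 0.55q → q* = 30.4348, p* = 45.7391.
At the floor p = 57.6, quantity demanded = (64 − 57.6)/0.6 = 10.6667.
Sellers' marginal cost at q' = 10.6667: 29 + 0.55·10.6667 = 34.8667.
Δq = 30.4348 − 10.6667 = 19.7681; wedge = 57.6 − 34.8667 = 22.7333.
Deadweight loss = ½ × 19.7681 × 22.7333 = $224.70.

$224.70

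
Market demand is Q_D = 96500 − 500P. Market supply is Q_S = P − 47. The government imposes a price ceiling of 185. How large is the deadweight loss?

In inverse form: demand P = 193 − 0.002Q, supply P = 47 + Q.
Competitive equilibrium: 193 − 0.002Q = 47 + Q → Q* = 145.7086, P* = 192.7086.
At the ceiling P = 185, quantity supplied = (185 − 47)/1 = 138.
Willingness to pay at Q' = 138: 193 − 0.002·138 = 192.724.
ΔQ = 145.7086 − 138 = 7.7086; wedge = 192.724 − 185 = 7.724.
DWL = ½ × 7.7086 × 7.724 = 29.77.

29.77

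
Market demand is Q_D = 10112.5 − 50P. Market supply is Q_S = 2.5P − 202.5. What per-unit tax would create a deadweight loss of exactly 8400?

84

In inverse form: demand P = 202.25 − 0.02Q, supply P = 81 + 0.4Q.
Competitive equilibrium: 202.25 − 0.02Q = 81 + 0.4Q → Q* = 288.6905, P* = 196.4762.
A tax t gives ΔQ = t/0.42 and wedge t, so DWL = t²/0.84.
t²/0.84 = 8400 → t² = 7056 → t = 84.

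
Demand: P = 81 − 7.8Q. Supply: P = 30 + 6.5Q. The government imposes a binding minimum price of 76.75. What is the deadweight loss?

65.28

Competitive equilibrium: 81 − 7.8Q = 30 + 6.5Q → Q* = 3.5664, P* = 53.1818.
At the floor P = 76.75, quantity demanded = (81 − 76.75)/7.8 = 0.5449.
Sellers' marginal cost at Q' = 0.5449: 30 + 6.5·0.5449 = 33.5419.
ΔQ = 3.5664 − 0.5449 = 3.0215; wedge = 76.75 − 33.5419 = 43.2081.
The triangle = ½ × 3.0215 × 43.2081 = 65.28.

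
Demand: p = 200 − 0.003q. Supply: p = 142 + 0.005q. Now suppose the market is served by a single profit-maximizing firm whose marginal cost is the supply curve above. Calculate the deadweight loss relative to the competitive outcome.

Competitive equilibrium: 200 − 0.003q = 142 + 0.005q → q* = 7250, p* = 178.25.
Marginal revenue: MR = 200 − 0.006q. Set MR = MC: 200 − 0.006q = 142 + 0.005q → q_m = 5272.72727.
Price p_m = 200 − 0.003·5272.72727 = 184.18182; MC(q_m) = 142 + 0.005·5272.72727 = 168.36364.
Competitive q* = 7250, so Δq = 1977.27273; wedge = 184.18182 − 168.36364 = 15.81818.
Deadweight loss = ½ × 1977.27273 × 15.81818 = 15638.43.

15638.43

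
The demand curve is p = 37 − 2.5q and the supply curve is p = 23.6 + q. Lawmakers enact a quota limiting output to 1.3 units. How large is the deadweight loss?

11.19

Competitive equilibrium: 37 − 2.5q = 23.6 + q → q* = 3.8286, p* = 27.4286.
At q = 1.3: demand price = 37 − 2.5·1.3 = 33.75; supply price = 23.6 + 1·1.3 = 24.9.
Δq = 3.8286 − 1.3 = 2.5286; wedge = 33.75 − 24.9 = 8.85.
The triangle = ½ × 2.5286 × 8.85 = 11.19.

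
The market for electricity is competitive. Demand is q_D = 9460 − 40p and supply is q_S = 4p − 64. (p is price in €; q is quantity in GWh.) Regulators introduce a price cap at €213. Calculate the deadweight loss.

€26.25

In inverse form: demand p = 236.5 − 0.025q, supply p = 16 + 0.25q.
Competitive equilibrium: 236.5 − 0.025q = 16 + 0.25q → q* = 801.8182, p* = 216.4545.
At the ceiling p = 213, quantity supplied = (213 − 16)/0.25 = 788.
Willingness to pay at q' = 788: 236.5 − 0.025·788 = 216.8.
Δq = 801.8182 − 788 = 13.8182; wedge = 216.8 − 213 = 3.8.
The triangle = ½ × 13.8182 × 3.8 = €26.25.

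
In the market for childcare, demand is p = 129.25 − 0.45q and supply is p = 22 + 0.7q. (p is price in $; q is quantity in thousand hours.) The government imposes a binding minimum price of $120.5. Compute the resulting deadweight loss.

Competitive equilibrium: 129.25 − 0.45q = 22 + 0.7q → q* = 93.2609, p* = 87.2826.
At the floor p = 120.5, quantity demanded = (129.25 − 120.5)/0.45 = 19.4444.
Sellers' marginal cost at q' = 19.4444: 22 + 0.7·19.4444 = 35.6111.
Δq = 93.2609 − 19.4444 = 73.8165; wedge = 120.5 − 35.6111 = 84.8889.
Deadweight loss = ½ × 73.8165 × 84.8889 = $3133.10 thousand.

$3133.10 thousand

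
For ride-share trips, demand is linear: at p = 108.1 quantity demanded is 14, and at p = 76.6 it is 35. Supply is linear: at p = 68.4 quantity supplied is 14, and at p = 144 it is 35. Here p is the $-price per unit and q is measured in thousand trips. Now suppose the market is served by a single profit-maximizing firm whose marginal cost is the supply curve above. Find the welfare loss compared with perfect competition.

$62.51 thousand

Demand slope = (76.6 − 108.1)/(35 − 14) = −1.5, so p = 129.1 − 1.5q.
Supply slope = (144 − 68.4)/(35 − 14) = 3.6, so p = 18 + 3.6q.
Competitive equilibrium: 129.1 − 1.5q = 18 + 3.6q → q* = 21.7843, p* = 96.4235.
Marginal revenue: MR = 129.1 − 3q. Set MR = MC: 129.1 − 3q = 18 + 3.6q → q_m = 16.8333.
Price p_m = 129.1 − 1.5·16.8333 = 103.8501; MC(q_m) = 18 + 3.6·16.8333 = 78.5999.
Competitive q* = 21.7843, so Δq = 4.951; wedge = 103.8501 − 78.5999 = 25.2502.
The triangle = ½ × 4.951 × 25.2502 = $62.51 thousand.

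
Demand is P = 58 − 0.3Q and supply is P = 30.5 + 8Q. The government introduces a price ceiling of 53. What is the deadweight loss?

Competitive equilibrium: 58 − 0.3Q = 30.5 + 8Q → Q* = 3.3133, P* = 57.006.
At the ceiling P = 53, quantity supplied = (53 − 30.5)/8 = 2.8125.
Willingness to pay at Q' = 2.8125: 58 − 0.3·2.8125 = 57.1563.
ΔQ = 3.3133 − 2.8125 = 0.5008; wedge = 57.1563 − 53 = 4.1563.
Deadweight loss = ½ × 0.5008 × 4.1563 = 1.04.

1.04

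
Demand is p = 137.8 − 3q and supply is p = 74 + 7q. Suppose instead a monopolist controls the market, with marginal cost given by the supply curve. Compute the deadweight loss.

10.84

Competitive equilibrium: 137.8 − 3q = 74 + 7q → q* = 6.38, p* = 118.66.
Marginal revenue: MR = 137.8 − 6q. Set MR = MC: 137.8 − 6q = 74 + 7q → q_m = 4.9077.
Price p_m = 137.8 − 3·4.9077 = 123.0769; MC(q_m) = 74 + 7·4.9077 = 108.3539.
Competitive q* = 6.38, so Δq = 1.4723; wedge = 123.0769 − 108.3539 = 14.723.
The triangle = ½ × 1.4723 × 14.723 = 10.84.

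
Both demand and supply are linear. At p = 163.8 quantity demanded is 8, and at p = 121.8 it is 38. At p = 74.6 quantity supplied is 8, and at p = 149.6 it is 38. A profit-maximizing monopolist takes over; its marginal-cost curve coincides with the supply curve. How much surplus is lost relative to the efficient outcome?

129.68

Demand slope = (121.8 − 163.8)/(38 − 8) = −1.4, so p = 175 − 1.4q.
Supply slope = (149.6 − 74.6)/(38 − 8) = 2.5, so p = 54.6 + 2.5q.
Competitive equilibrium: 175 − 1.4q = 54.6 + 2.5q → q* = 30.8718, p* = 131.7795.
Marginal revenue: MR = 175 − 2.8q. Set MR = MC: 175 − 2.8q = 54.6 + 2.5q → q_m = 22.717.
Price p_m = 175 − 1.4·22.717 = 143.1962; MC(q_m) = 54.6 + 2.5·22.717 = 111.3925.
Competitive q* = 30.8718, so Δq = 8.1548; wedge = 143.1962 − 111.3925 = 31.8037.
The triangle = ½ × 8.1548 × 31.8037 = 129.68.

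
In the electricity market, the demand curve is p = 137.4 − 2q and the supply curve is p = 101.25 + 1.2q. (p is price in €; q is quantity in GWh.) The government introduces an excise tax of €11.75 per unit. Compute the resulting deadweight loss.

€21.57

Competitive equilibrium: 137.4 − 2q = 101.25 + 1.2q → q* = 11.2969, p* = 114.8063.
With the tax, the buyer price exceeds the seller price by 11.75: (137.4 − 2q) − (101.25 + 1.2q) = 11.75 → q' = 7.625.
Δq = 11.2969 − 7.625 = 3.6719; the wedge equals the tax, 11.75.
Deadweight loss = ½ × 3.6719 × 11.75 = €21.57.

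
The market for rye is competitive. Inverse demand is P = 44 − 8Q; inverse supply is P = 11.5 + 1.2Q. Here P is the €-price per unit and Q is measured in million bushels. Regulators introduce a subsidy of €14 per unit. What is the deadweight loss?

Competitive equilibrium: 44 − 8Q = 11.5 + 1.2Q → Q* = 3.5326, P* = 15.7391.
The subsidy lowers effective supply by 14: P = 1.2Q − 2.5.
New quantity: 44 − 8Q = 1.2Q − 2.5 → Q' = 5.0543.
Overproduction ΔQ = 5.0543 − 3.5326 = 1.5217; wedge = subsidy = 14.
DWL = ½ × 1.5217 × 14 = €10.65 million.

€10.65 million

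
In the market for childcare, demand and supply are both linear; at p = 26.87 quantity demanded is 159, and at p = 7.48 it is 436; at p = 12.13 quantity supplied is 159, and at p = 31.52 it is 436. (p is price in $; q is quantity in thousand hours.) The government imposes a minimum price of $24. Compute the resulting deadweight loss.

Demand slope = (7.48 − 26.87)/(436 − 159) = −0.07, so p = 38 − 0.07q.
Supply slope = (31.52 − 12.13)/(436 − 159) = 0.07, so p = 1 + 0.07q.
Competitive equilibrium: 38 − 0.07q = 1 + 0.07q → q* = 264.2857, p* = 19.5.
At the floor p = 24, quantity demanded = (38 − 24)/0.07 = 200.
Sellers' marginal cost at q' = 200: 1 + 0.07·200 = 15.
Δq = 264.2857 − 200 = 64.2857; wedge = 24 − 15 = 9.
Deadweight loss = ½ × 64.2857 × 9 = $289.29 thousand.

$289.29 thousand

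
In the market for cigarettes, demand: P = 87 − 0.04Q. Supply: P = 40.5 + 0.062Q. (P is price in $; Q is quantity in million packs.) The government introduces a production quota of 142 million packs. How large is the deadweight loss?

$5024.63 million

Competitive equilibrium: 87 − 0.04Q = 40.5 + 0.062Q → Q* = 455.8824, P* = 68.7647.
At Q = 142: demand price = 87 − 0.04·142 = 81.32; supply price = 40.5 + 0.062·142 = 49.304.
ΔQ = 455.8824 − 142 = 313.8824; wedge = 81.32 − 49.304 = 32.016.
DWL = ½ × 313.8824 × 32.016 = $5024.63 million.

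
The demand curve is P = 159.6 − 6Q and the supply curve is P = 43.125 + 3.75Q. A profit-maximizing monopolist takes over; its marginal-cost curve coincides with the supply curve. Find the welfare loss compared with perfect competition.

100.97

Competitive equilibrium: 159.6 − 6Q = 43.125 + 3.75Q → Q* = 11.9462, P* = 87.9231.
Marginal revenue: MR = 159.6 − 12Q. Set MR = MC: 159.6 − 12Q = 43.125 + 3.75Q → Q_m = 7.3952.
Price P_m = 159.6 − 6·7.3952 = 115.2288; MC(Q_m) = 43.125 + 3.75·7.3952 = 70.857.
Competitive Q* = 11.9462, so ΔQ = 4.551; wedge = 115.2288 − 70.857 = 44.3718.
Welfare loss = ½ × 4.551 × 44.3718 = 100.97.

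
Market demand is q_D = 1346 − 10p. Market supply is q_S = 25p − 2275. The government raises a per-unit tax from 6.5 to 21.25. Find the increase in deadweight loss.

In inverse form: demand p = 134.6 − 0.1q, supply p = 91 + 0.04q.
Competitive equilibrium: 134.6 − 0.1q = 91 + 0.04q → q* = 311.4286, p* = 103.4571.
For a per-unit tax t: Δq = t/0.14, so DWL = ½·t·(t/0.14) = t²/0.28.
At t = 6.5: DWL = 150.893. At t = 21.25: DWL = 1612.723.
Increase = 1612.723 − 150.893 = 1461.83.

1461.83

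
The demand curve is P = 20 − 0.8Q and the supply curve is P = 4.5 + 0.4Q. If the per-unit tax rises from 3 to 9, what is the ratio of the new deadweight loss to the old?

Competitive equilibrium: 20 − 0.8Q = 4.5 + 0.4Q → Q* = 12.9167, P* = 9.6667.
For a per-unit tax t: ΔQ = t/1.2, so DWL = ½·t·(t/1.2) = t²/2.4.
At t = 3: DWL = 3.75. At t = 9: DWL = 33.75.
Ratio = (9/3)² = 9.

9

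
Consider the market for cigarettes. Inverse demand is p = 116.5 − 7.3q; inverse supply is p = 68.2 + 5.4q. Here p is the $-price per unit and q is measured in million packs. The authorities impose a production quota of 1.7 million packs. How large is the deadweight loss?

$28.09 million

Competitive equilibrium: 116.5 − 7.3q = 68.2 + 5.4q → q* = 3.8031, p* = 88.737.
At q = 1.7: demand price = 116.5 − 7.3·1.7 = 104.09; supply price = 68.2 + 5.4·1.7 = 77.38.
Δq = 3.8031 − 1.7 = 2.1031; wedge = 104.09 − 77.38 = 26.71.
DWL = ½ × 2.1031 × 26.71 = $28.09 million.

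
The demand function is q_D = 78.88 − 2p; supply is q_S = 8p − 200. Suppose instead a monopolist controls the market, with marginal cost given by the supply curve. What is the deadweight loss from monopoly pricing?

32.95

In inverse form: demand p = 39.44 − 0.5q, supply p = 25 + 0.125q.
Competitive equilibrium: 39.44 − 0.5q = 25 + 0.125q → q* = 23.104, p* = 27.888.
Marginal revenue: MR = 39.44 − q. Set MR = MC: 39.44 − q = 25 + 0.125q → q_m = 12.8356.
Price p_m = 39.44 − 0.5·12.8356 = 33.0222; MC(q_m) = 25 + 0.125·12.8356 = 26.6045.
Competitive q* = 23.104, so Δq = 10.2684; wedge = 33.0222 − 26.6045 = 6.4177.
The triangle = ½ × 10.2684 × 6.4177 = 32.95.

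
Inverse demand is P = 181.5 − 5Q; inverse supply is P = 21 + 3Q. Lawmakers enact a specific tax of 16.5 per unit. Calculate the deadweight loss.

Competitive equilibrium: 181.5 − 5Q = 21 + 3Q → Q* = 20.0625, P* = 81.1875.
With the tax, the buyer price exceeds the seller price by 16.5: (181.5 − 5Q) − (21 + 3Q) = 16.5 → Q' = 18.
ΔQ = 20.0625 − 18 = 2.0625; the wedge equals the tax, 16.5.
Welfare loss = ½ × 2.0625 × 16.5 = 17.02.

17.02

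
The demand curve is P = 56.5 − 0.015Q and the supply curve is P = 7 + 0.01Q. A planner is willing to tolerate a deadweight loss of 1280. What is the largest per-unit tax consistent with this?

8

Competitive equilibrium: 56.5 − 0.015Q = 7 + 0.01Q → Q* = 1980, P* = 26.8.
A tax t gives ΔQ = t/0.025 and wedge t, so DWL = t²/0.05.
t²/0.05 = 1280 → t² = 64 → t = 8.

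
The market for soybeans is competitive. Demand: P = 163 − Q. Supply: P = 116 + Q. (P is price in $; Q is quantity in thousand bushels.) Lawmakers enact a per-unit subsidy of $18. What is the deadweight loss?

$81 thousand

Competitive equilibrium: 163 − Q = 116 + Q → Q* = 23.5, P* = 139.5.
The subsidy lowers effective supply by 18: P = 98 + Q.
New quantity: 163 − Q = 98 + Q → Q' = 32.5.
Overproduction ΔQ = 32.5 − 23.5 = 9; wedge = subsidy = 18.
Welfare loss = ½ × 9 × 18 = $81 thousand.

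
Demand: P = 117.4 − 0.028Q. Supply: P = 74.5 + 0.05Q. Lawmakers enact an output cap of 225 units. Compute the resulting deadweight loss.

Competitive equilibrium: 117.4 − 0.028Q = 74.5 + 0.05Q → Q* = 550, P* = 102.
At Q = 225: demand price = 117.4 − 0.028·225 = 111.1; supply price = 74.5 + 0.05·225 = 85.75.
ΔQ = 550 − 225 = 325; wedge = 111.1 − 85.75 = 25.35.
Deadweight loss = ½ × 325 × 25.35 = 4119.375.

4119.375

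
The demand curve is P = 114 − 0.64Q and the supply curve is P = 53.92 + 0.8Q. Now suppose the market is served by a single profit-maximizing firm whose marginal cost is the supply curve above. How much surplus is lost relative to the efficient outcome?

118.66

Competitive equilibrium: 114 − 0.64Q = 53.92 + 0.8Q → Q* = 41.7222, P* = 87.2978.
Marginal revenue: MR = 114 − 1.28Q. Set MR = MC: 114 − 1.28Q = 53.92 + 0.8Q → Q_m = 28.8846.
Price P_m = 114 − 0.64·28.8846 = 95.5139; MC(Q_m) = 53.92 + 0.8·28.8846 = 77.0277.
Competitive Q* = 41.7222, so ΔQ = 12.8376; wedge = 95.5139 − 77.0277 = 18.4862.
The triangle = ½ × 12.8376 × 18.4862 = 118.66.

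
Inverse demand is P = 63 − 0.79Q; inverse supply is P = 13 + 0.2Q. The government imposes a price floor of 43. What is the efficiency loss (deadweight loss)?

314.06

Competitive equilibrium: 63 − 0.79Q = 13 + 0.2Q → Q* = 50.5051, P* = 23.101.
At the floor P = 43, quantity demanded = (63 − 43)/0.79 = 25.3165.
Sellers' marginal cost at Q' = 25.3165: 13 + 0.2·25.3165 = 18.0633.
ΔQ = 50.5051 − 25.3165 = 25.1886; wedge = 43 − 18.0633 = 24.9367.
Welfare loss = ½ × 25.1886 × 24.9367 = 314.06.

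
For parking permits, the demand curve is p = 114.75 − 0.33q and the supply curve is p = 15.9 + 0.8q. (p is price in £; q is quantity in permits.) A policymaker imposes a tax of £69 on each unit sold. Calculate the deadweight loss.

£2106.64

Competitive equilibrium: 114.75 − 0.33q = 15.9 + 0.8q → q* = 87.4779, p* = 85.8823.
With the tax, the buyer price exceeds the seller price by 69: (114.75 − 0.33q) − (15.9 + 0.8q) = 69 → q' = 26.4159.
Δq = 87.4779 − 26.4159 = 61.062; the wedge equals the tax, 69.
Welfare loss = ½ × 61.062 × 69 = £2106.64.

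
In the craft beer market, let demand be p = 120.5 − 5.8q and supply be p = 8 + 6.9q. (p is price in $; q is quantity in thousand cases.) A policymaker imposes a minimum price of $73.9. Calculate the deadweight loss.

Competitive equilibrium: 120.5 − 5.8q = 8 + 6.9q → q* = 8.8583, p* = 69.122.
At the floor p = 73.9, quantity demanded = (120.5 − 73.9)/5.8 = 8.0345.
Sellers' marginal cost at q' = 8.0345: 8 + 6.9·8.0345 = 63.4381.
Δq = 8.8583 − 8.0345 = 0.8238; wedge = 73.9 − 63.4381 = 10.4619.
Deadweight loss = ½ × 0.8238 × 10.4619 = $4.31 thousand.

$4.31 thousand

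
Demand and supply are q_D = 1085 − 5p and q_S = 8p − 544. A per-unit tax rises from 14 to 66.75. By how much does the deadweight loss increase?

6553.17

In inverse form: demand p = 217 − 0.2q, supply p = 68 + 0.125q.
Competitive equilibrium: 217 − 0.2q = 68 + 0.125q → q* = 458.4615, p* = 125.3077.
For a per-unit tax t: Δq = t/0.325, so DWL = ½·t·(t/0.325) = t²/0.65.
At t = 14: DWL = 301.538. At t = 66.75: DWL = 6854.712.
Increase = 6854.712 − 301.538 = 6553.17.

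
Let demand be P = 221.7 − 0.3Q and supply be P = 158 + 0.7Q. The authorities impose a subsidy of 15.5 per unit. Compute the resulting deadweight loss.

120.125

Competitive equilibrium: 221.7 − 0.3Q = 158 + 0.7Q → Q* = 63.7, P* = 202.59.
The subsidy lowers effective supply by 15.5: P = 142.5 + 0.7Q.
New quantity: 221.7 − 0.3Q = 142.5 + 0.7Q → Q' = 79.2.
Overproduction ΔQ = 79.2 − 63.7 = 15.5; wedge = subsidy = 15.5.
DWL = ½ × 15.5 × 15.5 = 120.125.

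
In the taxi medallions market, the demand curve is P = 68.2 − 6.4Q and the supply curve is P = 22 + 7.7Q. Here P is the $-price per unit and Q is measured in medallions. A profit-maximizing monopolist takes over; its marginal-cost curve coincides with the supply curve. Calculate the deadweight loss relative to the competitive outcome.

$7.38

Competitive equilibrium: 68.2 − 6.4Q = 22 + 7.7Q → Q* = 3.2766, P* = 47.2298.
Marginal revenue: MR = 68.2 − 12.8Q. Set MR = MC: 68.2 − 12.8Q = 22 + 7.7Q → Q_m = 2.2537.
Price P_m = 68.2 − 6.4·2.2537 = 53.7763; MC(Q_m) = 22 + 7.7·2.2537 = 39.3535.
Competitive Q* = 3.2766, so ΔQ = 1.0229; wedge = 53.7763 − 39.3535 = 14.4228.
DWL = ½ × 1.0229 × 14.4228 = $7.38.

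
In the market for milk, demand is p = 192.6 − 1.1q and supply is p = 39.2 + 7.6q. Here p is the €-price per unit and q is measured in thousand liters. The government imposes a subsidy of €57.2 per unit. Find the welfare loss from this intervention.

Competitive equilibrium: 192.6 − 1.1q = 39.2 + 7.6q → q* = 17.6322, p* = 173.2046.
The subsidy lowers effective supply by 57.2: p = 7.6q − 18.
New quantity: 192.6 − 1.1q = 7.6q − 18 → q' = 24.2069.
Overproduction Δq = 24.2069 − 17.6322 = 6.5747; wedge = subsidy = 57.2.
The triangle = ½ × 6.5747 × 57.2 = €188.04 thousand.

€188.04 thousand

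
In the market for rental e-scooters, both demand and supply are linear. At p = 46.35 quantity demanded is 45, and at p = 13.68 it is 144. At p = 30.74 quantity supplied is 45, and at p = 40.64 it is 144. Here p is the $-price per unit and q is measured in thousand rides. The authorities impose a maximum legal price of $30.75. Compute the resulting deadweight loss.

Demand slope = (13.68 − 46.35)/(144 − 45) = −0.33, so p = 61.2 − 0.33q.
Supply slope = (40.64 − 30.74)/(144 − 45) = 0.1, so p = 26.24 + 0.1q.
Competitive equilibrium: 61.2 − 0.33q = 26.24 + 0.1q → q* = 81.3023, p* = 34.3702.
At the ceiling p = 30.75, quantity supplied = (30.75 − 26.24)/0.1 = 45.1.
Willingness to pay at q' = 45.1: 61.2 − 0.33·45.1 = 46.317.
Δq = 81.3023 − 45.1 = 36.2023; wedge = 46.317 − 30.75 = 15.567.
DWL = ½ × 36.2023 × 15.567 = $281.78 thousand.

$281.78 thousand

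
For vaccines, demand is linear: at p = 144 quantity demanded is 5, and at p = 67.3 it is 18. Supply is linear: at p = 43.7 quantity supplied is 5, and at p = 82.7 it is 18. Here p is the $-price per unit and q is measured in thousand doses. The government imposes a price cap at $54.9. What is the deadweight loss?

$252.74 thousand

Demand slope = (67.3 − 144)/(18 − 5) = −5.9, so p = 173.5 − 5.9q.
Supply slope = (82.7 − 43.7)/(18 − 5) = 3, so p = 28.7 + 3q.
Competitive equilibrium: 173.5 − 5.9q = 28.7 + 3q → q* = 16.26966, p* = 77.50899.
At the ceiling p = 54.9, quantity supplied = (54.9 − 28.7)/3 = 8.73333.
Willingness to pay at q' = 8.73333: 173.5 − 5.9·8.73333 = 121.97335.
Δq = 16.26966 − 8.73333 = 7.53633; wedge = 121.97335 − 54.9 = 67.07335.
Welfare loss = ½ × 7.53633 × 67.07335 = $252.74 thousand.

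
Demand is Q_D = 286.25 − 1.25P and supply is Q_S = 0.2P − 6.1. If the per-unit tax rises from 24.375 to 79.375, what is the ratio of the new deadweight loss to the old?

In inverse form: demand P = 229 − 0.8Q, supply P = 30.5 + 5Q.
Competitive equilibrium: 229 − 0.8Q = 30.5 + 5Q → Q* = 34.2241, P* = 201.6207.
For a per-unit tax t: ΔQ = t/5.8, so DWL = ½·t·(t/5.8) = t²/11.6.
At t = 24.375: DWL = 51.219. At t = 79.375: DWL = 543.137.
Ratio = (79.375/24.375)² = 10.604.

10.604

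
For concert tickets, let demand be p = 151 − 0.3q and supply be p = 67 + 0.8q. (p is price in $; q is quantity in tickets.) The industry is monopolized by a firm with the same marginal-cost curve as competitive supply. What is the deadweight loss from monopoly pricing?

Competitive equilibrium: 151 − 0.3q = 67 + 0.8q → q* = 76.3636, p* = 128.0909.
Marginal revenue: MR = 151 − 0.6q. Set MR = MC: 151 − 0.6q = 67 + 0.8q → q_m = 60.
Price p_m = 151 − 0.3·60 = 133; MC(q_m) = 67 + 0.8·60 = 115.
Competitive q* = 76.3636, so Δq = 16.3636; wedge = 133 − 115 = 18.
DWL = ½ × 16.3636 × 18 = $147.27.

$147.27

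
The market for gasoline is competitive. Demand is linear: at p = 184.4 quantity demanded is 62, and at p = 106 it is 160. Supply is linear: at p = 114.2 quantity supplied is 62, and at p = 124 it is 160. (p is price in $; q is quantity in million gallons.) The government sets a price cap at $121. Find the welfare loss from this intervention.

$45 million

Demand slope = (106 − 184.4)/(160 − 62) = −0.8, so p = 234 − 0.8q.
Supply slope = (124 − 114.2)/(160 − 62) = 0.1, so p = 108 + 0.1q.
Competitive equilibrium: 234 − 0.8q = 108 + 0.1q → q* = 140, p* = 122.
At the ceiling p = 121, quantity supplied = (121 − 108)/0.1 = 130.
Willingness to pay at q' = 130: 234 − 0.8·130 = 130.
Δq = 140 − 130 = 10; wedge = 130 − 121 = 9.
Welfare loss = ½ × 10 × 9 = $45 million.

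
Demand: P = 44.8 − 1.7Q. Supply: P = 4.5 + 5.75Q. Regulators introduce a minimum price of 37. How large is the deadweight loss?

2.51

Competitive equilibrium: 44.8 − 1.7Q = 4.5 + 5.75Q → Q* = 5.4094, P* = 35.604.
At the floor P = 37, quantity demanded = (44.8 − 37)/1.7 = 4.5882.
Sellers' marginal cost at Q' = 4.5882: 4.5 + 5.75·4.5882 = 30.8822.
ΔQ = 5.4094 − 4.5882 = 0.8212; wedge = 37 − 30.8822 = 6.1178.
Welfare loss = ½ × 0.8212 × 6.1178 = 2.51.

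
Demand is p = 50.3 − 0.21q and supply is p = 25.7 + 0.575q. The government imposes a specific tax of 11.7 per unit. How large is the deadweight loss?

87.19

Competitive equilibrium: 50.3 − 0.21q = 25.7 + 0.575q → q* = 31.3376, p* = 43.7191.
With the tax, the buyer price exceeds the seller price by 11.7: (50.3 − 0.21q) − (25.7 + 0.575q) = 11.7 → q' = 16.4331.
Δq = 31.3376 − 16.4331 = 14.9045; the wedge equals the tax, 11.7.
DWL = ½ × 14.9045 × 11.7 = 87.19.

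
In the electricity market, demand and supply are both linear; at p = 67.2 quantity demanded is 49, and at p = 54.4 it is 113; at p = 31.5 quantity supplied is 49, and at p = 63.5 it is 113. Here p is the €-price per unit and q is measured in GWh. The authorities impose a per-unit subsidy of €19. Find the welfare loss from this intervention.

€257.86

Demand slope = (54.4 − 67.2)/(113 − 49) = −0.2, so p = 77 − 0.2q.
Supply slope = (63.5 − 31.5)/(113 − 49) = 0.5, so p = 7 + 0.5q.
Competitive equilibrium: 77 − 0.2q = 7 + 0.5q → q* = 100, p* = 57.
The subsidy lowers effective supply by 19: p = 0.5q − 12.
New quantity: 77 − 0.2q = 0.5q − 12 → q' = 127.1429.
Overproduction Δq = 127.1429 − 100 = 27.1429; wedge = subsidy = 19.
Deadweight loss = ½ × 27.1429 × 19 = €257.86.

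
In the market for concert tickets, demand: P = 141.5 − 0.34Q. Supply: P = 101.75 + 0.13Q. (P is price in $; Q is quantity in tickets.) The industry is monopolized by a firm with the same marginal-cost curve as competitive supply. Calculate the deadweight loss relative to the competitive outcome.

Competitive equilibrium: 141.5 − 0.34Q = 101.75 + 0.13Q → Q* = 84.5745, P* = 112.7447.
Marginal revenue: MR = 141.5 − 0.68Q. Set MR = MC: 141.5 − 0.68Q = 101.75 + 0.13Q → Q_m = 49.0741.
Price P_m = 141.5 − 0.34·49.0741 = 124.8148; MC(Q_m) = 101.75 + 0.13·49.0741 = 108.1296.
Competitive Q* = 84.5745, so ΔQ = 35.5004; wedge = 124.8148 − 108.1296 = 16.6852.
Welfare loss = ½ × 35.5004 × 16.6852 = $296.17.

$296.17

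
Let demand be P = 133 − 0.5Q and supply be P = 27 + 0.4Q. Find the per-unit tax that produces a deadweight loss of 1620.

Competitive equilibrium: 133 − 0.5Q = 27 + 0.4Q → Q* = 117.7778, P* = 74.1111.
A tax t gives ΔQ = t/0.9 and wedge t, so DWL = t²/1.8.
t²/1.8 = 1620 → t² = 2916 → t = 54.

54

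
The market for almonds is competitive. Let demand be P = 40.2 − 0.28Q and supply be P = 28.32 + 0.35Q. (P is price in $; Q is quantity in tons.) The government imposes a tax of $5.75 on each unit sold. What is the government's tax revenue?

Competitive equilibrium: 40.2 − 0.28Q = 28.32 + 0.35Q → Q* = 18.8571, P* = 34.92.
With the tax, the buyer price exceeds the seller price by 5.75: (40.2 − 0.28Q) − (28.32 + 0.35Q) = 5.75 → Q' = 9.7302.
Tax revenue = 5.75 × 9.7302 = $55.95.

$55.95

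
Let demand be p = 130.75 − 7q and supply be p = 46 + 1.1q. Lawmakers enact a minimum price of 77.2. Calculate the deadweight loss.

32.05

Competitive equilibrium: 130.75 − 7q = 46 + 1.1q → q* = 10.463, p* = 57.5093.
At the floor p = 77.2, quantity demanded = (130.75 − 77.2)/7 = 7.65.
Sellers' marginal cost at q' = 7.65: 46 + 1.1·7.65 = 54.415.
Δq = 10.463 − 7.65 = 2.813; wedge = 77.2 − 54.415 = 22.785.
The triangle = ½ × 2.813 × 22.785 = 32.05.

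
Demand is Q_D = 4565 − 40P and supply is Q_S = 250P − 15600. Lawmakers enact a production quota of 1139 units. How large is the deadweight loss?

6025.27

In inverse form: demand P = 114.125 − 0.025Q, supply P = 62.4 + 0.004Q.
Competitive equilibrium: 114.125 − 0.025Q = 62.4 + 0.004Q → Q* = 1783.6207, P* = 69.5345.
At Q = 1139: demand price = 114.125 − 0.025·1139 = 85.65; supply price = 62.4 + 0.004·1139 = 66.956.
ΔQ = 1783.6207 − 1139 = 644.6207; wedge = 85.65 − 66.956 = 18.694.
DWL = ½ × 644.6207 × 18.694 = 6025.27.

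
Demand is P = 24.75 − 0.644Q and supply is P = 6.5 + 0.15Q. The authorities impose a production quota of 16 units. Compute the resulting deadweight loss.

19.37

Competitive equilibrium: 24.75 − 0.644Q = 6.5 + 0.15Q → Q* = 22.9849, P* = 9.9477.
At Q = 16: demand price = 24.75 − 0.644·16 = 14.446; supply price = 6.5 + 0.15·16 = 8.9.
ΔQ = 22.9849 − 16 = 6.9849; wedge = 14.446 − 8.9 = 5.546.
Welfare loss = ½ × 6.9849 × 5.546 = 19.37.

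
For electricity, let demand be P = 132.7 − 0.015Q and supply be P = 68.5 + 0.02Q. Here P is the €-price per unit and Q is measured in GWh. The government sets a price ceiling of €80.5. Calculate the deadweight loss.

€26660.57

Competitive equilibrium: 132.7 − 0.015Q = 68.5 + 0.02Q → Q* = 1834.2857, P* = 105.1857.
At the ceiling P = 80.5, quantity supplied = (80.5 − 68.5)/0.02 = 600.
Willingness to pay at Q' = 600: 132.7 − 0.015·600 = 123.7.
ΔQ = 1834.2857 − 600 = 1234.2857; wedge = 123.7 − 80.5 = 43.2.
DWL = ½ × 1234.2857 × 43.2 = €26660.57.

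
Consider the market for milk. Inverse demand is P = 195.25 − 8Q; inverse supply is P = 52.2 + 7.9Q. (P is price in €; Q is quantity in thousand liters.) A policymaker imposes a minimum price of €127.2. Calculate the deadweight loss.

€1.91 thousand

Competitive equilibrium: 195.25 − 8Q = 52.2 + 7.9Q → Q* = 8.9969, P* = 123.2752.
At the floor P = 127.2, quantity demanded = (195.25 − 127.2)/8 = 8.5063.
Sellers' marginal cost at Q' = 8.5063: 52.2 + 7.9·8.5063 = 119.3998.
ΔQ = 8.9969 − 8.5063 = 0.4906; wedge = 127.2 − 119.3998 = 7.8002.
Deadweight loss = ½ × 0.4906 × 7.8002 = €1.91 thousand.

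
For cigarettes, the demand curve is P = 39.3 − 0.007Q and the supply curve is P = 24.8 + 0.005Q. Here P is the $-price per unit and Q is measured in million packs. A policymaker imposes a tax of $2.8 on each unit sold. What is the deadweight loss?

Competitive equilibrium: 39.3 − 0.007Q = 24.8 + 0.005Q → Q* = 1208.3333, P* = 30.8417.
With the tax, the buyer price exceeds the seller price by 2.8: (39.3 − 0.007Q) − (24.8 + 0.005Q) = 2.8 → Q' = 975.
ΔQ = 1208.3333 − 975 = 233.3333; the wedge equals the tax, 2.8.
DWL = ½ × 233.3333 × 2.8 = $326.67 million.

$326.67 million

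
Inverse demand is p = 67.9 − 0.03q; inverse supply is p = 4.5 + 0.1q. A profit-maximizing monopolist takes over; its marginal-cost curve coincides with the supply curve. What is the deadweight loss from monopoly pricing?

Competitive equilibrium: 67.9 − 0.03q = 4.5 + 0.1q → q* = 487.6923, p* = 53.2692.
Marginal revenue: MR = 67.9 − 0.06q. Set MR = MC: 67.9 − 0.06q = 4.5 + 0.1q → q_m = 396.25.
Price p_m = 67.9 − 0.03·396.25 = 56.0125; MC(q_m) = 4.5 + 0.1·396.25 = 44.125.
Competitive q* = 487.6923, so Δq = 91.4423; wedge = 56.0125 − 44.125 = 11.8875.
Welfare loss = ½ × 91.4423 × 11.8875 = 543.51.

543.51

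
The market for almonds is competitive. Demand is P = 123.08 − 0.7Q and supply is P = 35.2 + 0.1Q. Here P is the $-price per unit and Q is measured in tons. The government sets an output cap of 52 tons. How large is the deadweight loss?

Competitive equilibrium: 123.08 − 0.7Q = 35.2 + 0.1Q → Q* = 109.85, P* = 46.185.
At Q = 52: demand price = 123.08 − 0.7·52 = 86.68; supply price = 35.2 + 0.1·52 = 40.4.
ΔQ = 109.85 − 52 = 57.85; wedge = 86.68 − 40.4 = 46.28.
Deadweight loss = ½ × 57.85 × 46.28 = $1338.649.

$1338.649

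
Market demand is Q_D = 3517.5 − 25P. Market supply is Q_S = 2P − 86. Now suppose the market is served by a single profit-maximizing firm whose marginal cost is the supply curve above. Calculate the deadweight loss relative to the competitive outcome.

42.04

In inverse form: demand P = 140.7 − 0.04Q, supply P = 43 + 0.5Q.
Competitive equilibrium: 140.7 − 0.04Q = 43 + 0.5Q → Q* = 180.9259, P* = 133.463.
Marginal revenue: MR = 140.7 − 0.08Q. Set MR = MC: 140.7 − 0.08Q = 43 + 0.5Q → Q_m = 168.4483.
Price P_m = 140.7 − 0.04·168.4483 = 133.9621; MC(Q_m) = 43 + 0.5·168.4483 = 127.2242.
Competitive Q* = 180.9259, so ΔQ = 12.4776; wedge = 133.9621 − 127.2242 = 6.7379.
Deadweight loss = ½ × 12.4776 × 6.7379 = 42.04.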